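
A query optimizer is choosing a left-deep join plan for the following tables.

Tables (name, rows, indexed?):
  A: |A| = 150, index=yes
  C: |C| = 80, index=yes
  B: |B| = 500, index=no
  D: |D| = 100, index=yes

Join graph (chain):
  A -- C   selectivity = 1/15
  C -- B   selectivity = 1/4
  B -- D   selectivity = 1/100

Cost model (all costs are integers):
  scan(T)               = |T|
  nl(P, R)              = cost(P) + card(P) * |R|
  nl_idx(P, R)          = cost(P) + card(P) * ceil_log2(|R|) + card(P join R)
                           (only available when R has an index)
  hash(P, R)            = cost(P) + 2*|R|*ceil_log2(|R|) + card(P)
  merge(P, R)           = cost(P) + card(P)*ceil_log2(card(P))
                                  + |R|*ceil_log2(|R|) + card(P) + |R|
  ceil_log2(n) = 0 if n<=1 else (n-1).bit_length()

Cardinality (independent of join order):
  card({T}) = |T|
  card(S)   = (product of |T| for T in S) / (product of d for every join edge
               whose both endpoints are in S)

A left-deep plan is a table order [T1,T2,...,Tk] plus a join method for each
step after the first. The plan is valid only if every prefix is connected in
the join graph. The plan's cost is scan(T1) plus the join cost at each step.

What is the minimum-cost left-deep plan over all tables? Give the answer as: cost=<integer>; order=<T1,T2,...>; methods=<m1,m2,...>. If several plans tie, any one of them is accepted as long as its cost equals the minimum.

Selinger DP (subsets sized 1..n):
  {A}: scan cost=150, card=150
  {C}: scan cost=80, card=80
  {B}: scan cost=500, card=500
  {D}: scan cost=100, card=100
  {AC}: card=800; try (C,hash)→1420, (A,nl_idx)→1520, (C,nl_idx)→2000, (A,merge)→2070, (C,merge)→2140, (A,hash)→2560 …(+2); best=1420 via (C,hash)
  {BC}: card=10000; try (C,hash)→2120, (B,merge)→5720, (C,merge)→6140, (B,hash)→9160, (C,nl_idx)→14000, (B,nl)→40080 …(+1); best=2120 via (C,hash)
  {BD}: card=500; try (D,hash)→2400, (D,nl_idx)→4500, (B,merge)→5900, (D,merge)→6300, (B,hash)→9200, (B,nl)→50100 …(+1); best=2400 via (D,hash)
  {ABC}: card=100000; try (B,hash)→11220, (A,hash)→14520, (B,merge)→15220, (A,merge)→153470, (A,nl_idx)→182120, (B,nl)→401420 …(+1); best=11220 via (B,hash)
  {BCD}: card=10000; try (C,hash)→4020, (C,merge)→8040, (D,hash)→13520, (C,nl_idx)→15900, (C,nl)→42400, (D,nl_idx)→82120 …(+2); best=4020 via (C,hash)
  {ABCD}: card=100000; try (A,hash)→16420, (D,hash)→112620, (A,merge)→155370, (A,nl_idx)→184020, (D,nl_idx)→811220, (A,nl)→1504020 …(+2); best=16420 via (A,hash)

cost=16420; order=B,D,C,A; methods=hash,hash,hash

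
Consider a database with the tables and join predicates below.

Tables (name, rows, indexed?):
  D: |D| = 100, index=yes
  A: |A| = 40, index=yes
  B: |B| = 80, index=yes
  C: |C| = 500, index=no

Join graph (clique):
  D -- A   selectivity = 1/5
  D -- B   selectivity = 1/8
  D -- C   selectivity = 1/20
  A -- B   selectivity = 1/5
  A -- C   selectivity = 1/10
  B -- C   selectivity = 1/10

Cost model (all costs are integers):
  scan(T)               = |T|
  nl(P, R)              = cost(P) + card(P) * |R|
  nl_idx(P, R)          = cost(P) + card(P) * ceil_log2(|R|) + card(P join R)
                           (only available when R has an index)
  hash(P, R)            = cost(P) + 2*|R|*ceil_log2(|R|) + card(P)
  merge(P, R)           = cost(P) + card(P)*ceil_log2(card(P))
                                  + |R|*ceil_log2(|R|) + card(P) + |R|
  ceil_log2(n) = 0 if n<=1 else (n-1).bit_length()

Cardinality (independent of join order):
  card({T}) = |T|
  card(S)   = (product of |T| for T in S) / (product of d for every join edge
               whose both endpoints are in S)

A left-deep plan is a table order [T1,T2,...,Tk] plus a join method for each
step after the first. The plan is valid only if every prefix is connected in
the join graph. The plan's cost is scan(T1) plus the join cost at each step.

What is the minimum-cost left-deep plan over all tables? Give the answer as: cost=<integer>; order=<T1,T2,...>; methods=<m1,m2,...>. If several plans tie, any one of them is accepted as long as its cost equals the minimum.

Selinger DP (subsets sized 1..n):
  {D}: scan cost=100, card=100
  {A}: scan cost=40, card=40
  {B}: scan cost=80, card=80
  {C}: scan cost=500, card=500
  {AD}: card=800; try (A,hash)→680, (D,merge)→1120, (D,nl_idx)→1120, (A,merge)→1180, (D,hash)→1480, (A,nl_idx)→1500 …(+2); best=680 via (A,hash)
  {BD}: card=1000; try (B,hash)→1320, (D,merge)→1520, (B,merge)→1540, (D,hash)→1560, (D,nl_idx)→1640, (B,nl_idx)→1800 …(+2); best=1320 via (B,hash)
  {CD}: card=2500; try (D,hash)→2400, (C,merge)→5900, (D,merge)→6300, (D,nl_idx)→6500, (C,hash)→9200, (C,nl)→50100 …(+1); best=2400 via (D,hash)
  {AB}: card=640; try (A,hash)→640, (B,merge)→960, (B,nl_idx)→960, (A,merge)→1000, (B,hash)→1200, (A,nl_idx)→1200 …(+2); best=640 via (A,hash)
  {AC}: card=2000; try (A,hash)→1480, (C,merge)→5320, (A,nl_idx)→5500, (A,merge)→5780, (C,hash)→9080, (C,nl)→20040 …(+1); best=1480 via (A,hash)
  {BC}: card=4000; try (B,hash)→2120, (C,merge)→5720, (B,merge)→6140, (B,nl_idx)→8000, (C,hash)→9160, (C,nl)→40080 …(+1); best=2120 via (B,hash)
  {ABD}: card=1600; try (B,hash)→2600, (D,hash)→2680, (A,hash)→2800, (D,nl_idx)→6720, (B,nl_idx)→7880, (D,merge)→8480 …(+6); best=2600 via (B,hash)
  {ACD}: card=2000; try (D,hash)→4880, (A,hash)→5380, (C,hash)→10480, (C,merge)→14480, (D,nl_idx)→17480, (A,nl_idx)→19400 …(+5); best=4880 via (D,hash)
  {BCD}: card=2500; try (B,hash)→6020, (D,hash)→7520, (C,hash)→11320, (C,merge)→17320, (B,nl_idx)→22400, (D,nl_idx)→32620 …(+5); best=6020 via (B,hash)
  {ABC}: card=3200; try (B,hash)→4600, (A,hash)→6600, (C,hash)→10280, (C,merge)→12680, (B,nl_idx)→18680, (B,merge)→26120 …(+5); best=4600 via (B,hash)
  {ABCD}: card=400; try (B,hash)→8000, (A,hash)→9000, (D,hash)→9200, (C,hash)→13200, (B,nl_idx)→19280, (A,nl_idx)→21420 …(+9); best=8000 via (B,hash)

cost=8000; order=C,A,D,B; methods=hash,hash,hash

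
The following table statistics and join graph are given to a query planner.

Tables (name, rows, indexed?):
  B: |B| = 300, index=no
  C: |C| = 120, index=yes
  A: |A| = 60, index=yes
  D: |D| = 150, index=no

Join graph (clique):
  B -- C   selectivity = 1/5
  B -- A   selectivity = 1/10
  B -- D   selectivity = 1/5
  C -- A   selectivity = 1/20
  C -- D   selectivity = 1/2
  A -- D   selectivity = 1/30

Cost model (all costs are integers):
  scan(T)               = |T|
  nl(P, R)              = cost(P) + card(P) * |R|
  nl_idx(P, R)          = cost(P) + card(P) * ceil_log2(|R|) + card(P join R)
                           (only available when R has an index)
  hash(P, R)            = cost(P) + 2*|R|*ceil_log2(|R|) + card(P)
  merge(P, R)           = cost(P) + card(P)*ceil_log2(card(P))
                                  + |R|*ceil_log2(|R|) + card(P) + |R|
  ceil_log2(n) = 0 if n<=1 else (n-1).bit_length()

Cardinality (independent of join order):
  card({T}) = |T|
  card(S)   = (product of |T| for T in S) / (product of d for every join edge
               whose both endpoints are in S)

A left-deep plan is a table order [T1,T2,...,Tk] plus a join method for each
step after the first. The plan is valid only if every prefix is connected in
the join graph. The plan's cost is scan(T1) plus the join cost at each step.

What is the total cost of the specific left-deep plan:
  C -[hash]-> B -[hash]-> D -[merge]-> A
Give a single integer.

step 1: scan C: cost=120, card=120
step 2: join B via hash
    card(P join B) = 120*300/(5) = 7200
    cost = 120 + 2*300*9 + 120 = 5640
step 3: join D via hash
    card(P join D) = 7200*150/(5*2) = 108000
    cost = 5640 + 2*150*8 + 7200 = 15240
step 4: join A via merge
    card(P join A) = 108000*60/(10*20*30) = 1080
    cost = 15240 + 108000*17 + 60*6 + 108000 + 60 = 1959660

1959660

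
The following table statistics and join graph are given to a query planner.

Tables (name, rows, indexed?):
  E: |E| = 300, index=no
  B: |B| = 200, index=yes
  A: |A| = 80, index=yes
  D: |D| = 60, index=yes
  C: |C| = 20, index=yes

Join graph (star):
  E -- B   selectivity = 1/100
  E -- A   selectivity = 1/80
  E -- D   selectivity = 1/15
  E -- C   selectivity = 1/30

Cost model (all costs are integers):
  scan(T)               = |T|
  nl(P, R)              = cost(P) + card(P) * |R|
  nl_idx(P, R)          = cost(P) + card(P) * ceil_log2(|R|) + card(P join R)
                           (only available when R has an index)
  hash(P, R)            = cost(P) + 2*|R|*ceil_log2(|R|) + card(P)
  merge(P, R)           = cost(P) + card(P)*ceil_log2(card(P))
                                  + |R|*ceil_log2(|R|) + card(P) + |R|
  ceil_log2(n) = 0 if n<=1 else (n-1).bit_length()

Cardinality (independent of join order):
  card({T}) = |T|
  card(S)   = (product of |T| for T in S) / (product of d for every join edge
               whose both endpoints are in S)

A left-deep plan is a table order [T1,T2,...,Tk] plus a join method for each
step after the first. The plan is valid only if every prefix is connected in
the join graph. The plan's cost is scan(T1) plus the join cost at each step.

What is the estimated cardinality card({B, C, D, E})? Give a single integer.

Tables in S: B(200), C(20), D(60), E(300)
Edges inside S: E-B(d=100), E-D(d=15), E-C(d=30)
numerator = 200 * 20 * 60 * 300 = 72000000
denominator = 100 * 15 * 30 = 45000
card(S) = 72000000 / 45000 = 1600

1600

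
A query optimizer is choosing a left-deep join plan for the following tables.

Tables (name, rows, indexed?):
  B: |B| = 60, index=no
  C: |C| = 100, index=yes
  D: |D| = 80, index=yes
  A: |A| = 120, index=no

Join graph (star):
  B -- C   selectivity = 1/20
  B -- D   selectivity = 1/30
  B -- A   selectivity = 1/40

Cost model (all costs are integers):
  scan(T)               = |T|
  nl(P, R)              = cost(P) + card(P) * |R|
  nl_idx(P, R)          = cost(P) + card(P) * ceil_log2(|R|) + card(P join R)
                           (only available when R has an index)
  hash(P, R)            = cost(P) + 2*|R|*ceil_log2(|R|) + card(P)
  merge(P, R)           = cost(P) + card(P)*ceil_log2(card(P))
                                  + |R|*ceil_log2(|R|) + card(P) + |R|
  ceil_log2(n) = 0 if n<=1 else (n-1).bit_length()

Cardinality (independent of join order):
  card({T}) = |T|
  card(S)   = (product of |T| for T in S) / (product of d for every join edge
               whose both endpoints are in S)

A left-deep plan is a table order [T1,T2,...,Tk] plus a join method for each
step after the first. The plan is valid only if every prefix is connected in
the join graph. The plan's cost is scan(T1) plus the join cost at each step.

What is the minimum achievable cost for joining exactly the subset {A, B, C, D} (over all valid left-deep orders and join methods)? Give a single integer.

4140

Selinger DP over subsets of {A,B,C,D}:
  {B}: scan cost=60, card=60
  {C}: scan cost=100, card=100
  {D}: scan cost=80, card=80
  {A}: scan cost=120, card=120
  {BC}: card=300; try (C,nl_idx)→780, (B,hash)→920, (C,merge)→1280, (B,merge)→1320, (C,hash)→1520, (C,nl)→6060 …(+1); best=780 via (C,nl_idx)
  {BD}: card=160; try (D,nl_idx)→640, (B,hash)→880, (D,merge)→1120, (B,merge)→1140, (D,hash)→1240, (D,nl)→4860 …(+1); best=640 via (D,nl_idx)
  {AB}: card=180; try (B,hash)→960, (A,merge)→1440, (B,merge)→1500, (A,hash)→1800, (A,nl)→7260, (B,nl)→7320; best=960 via (B,hash)
  {BCD}: card=800; try (D,hash)→2200, (C,hash)→2200, (C,nl_idx)→2560, (C,merge)→2880, (D,nl_idx)→3680, (D,merge)→4420 …(+2); best=2200 via (D,hash)
  {ABC}: card=900; try (C,hash)→2540, (A,hash)→2760, (C,nl_idx)→3120, (C,merge)→3380, (A,merge)→4740, (C,nl)→18960 …(+1); best=2540 via (C,hash)
  {ABD}: card=480; try (D,hash)→2260, (A,hash)→2480, (D,nl_idx)→2700, (A,merge)→3040, (D,merge)→3220, (D,nl)→15360 …(+1); best=2260 via (D,hash)
  {ABCD}: card=2400; try (C,hash)→4140, (D,hash)→4560, (A,hash)→4680, (C,merge)→7860, (C,nl_idx)→8020, (D,nl_idx)→11240 …(+5); best=4140 via (C,hash)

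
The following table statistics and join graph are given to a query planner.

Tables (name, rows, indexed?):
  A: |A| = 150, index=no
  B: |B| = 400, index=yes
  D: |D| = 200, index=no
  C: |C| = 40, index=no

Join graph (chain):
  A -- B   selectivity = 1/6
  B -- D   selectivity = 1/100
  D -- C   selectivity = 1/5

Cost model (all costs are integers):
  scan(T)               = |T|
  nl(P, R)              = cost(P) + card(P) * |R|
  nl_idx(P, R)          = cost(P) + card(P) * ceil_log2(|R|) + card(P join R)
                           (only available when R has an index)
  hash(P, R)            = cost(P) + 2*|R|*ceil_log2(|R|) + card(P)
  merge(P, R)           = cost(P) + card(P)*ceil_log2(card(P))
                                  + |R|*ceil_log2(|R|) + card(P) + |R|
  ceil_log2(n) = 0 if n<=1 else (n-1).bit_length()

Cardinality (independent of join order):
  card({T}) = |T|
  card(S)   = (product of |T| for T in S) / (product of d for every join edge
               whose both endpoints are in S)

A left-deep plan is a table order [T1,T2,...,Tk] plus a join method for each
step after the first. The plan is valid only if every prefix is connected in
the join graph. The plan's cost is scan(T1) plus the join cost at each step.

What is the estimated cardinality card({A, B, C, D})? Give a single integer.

Tables in S: A(150), B(400), C(40), D(200)
Edges inside S: A-B(d=6), B-D(d=100), D-C(d=5)
numerator = 150 * 400 * 40 * 200 = 480000000
denominator = 6 * 100 * 5 = 3000
card(S) = 480000000 / 3000 = 160000

160000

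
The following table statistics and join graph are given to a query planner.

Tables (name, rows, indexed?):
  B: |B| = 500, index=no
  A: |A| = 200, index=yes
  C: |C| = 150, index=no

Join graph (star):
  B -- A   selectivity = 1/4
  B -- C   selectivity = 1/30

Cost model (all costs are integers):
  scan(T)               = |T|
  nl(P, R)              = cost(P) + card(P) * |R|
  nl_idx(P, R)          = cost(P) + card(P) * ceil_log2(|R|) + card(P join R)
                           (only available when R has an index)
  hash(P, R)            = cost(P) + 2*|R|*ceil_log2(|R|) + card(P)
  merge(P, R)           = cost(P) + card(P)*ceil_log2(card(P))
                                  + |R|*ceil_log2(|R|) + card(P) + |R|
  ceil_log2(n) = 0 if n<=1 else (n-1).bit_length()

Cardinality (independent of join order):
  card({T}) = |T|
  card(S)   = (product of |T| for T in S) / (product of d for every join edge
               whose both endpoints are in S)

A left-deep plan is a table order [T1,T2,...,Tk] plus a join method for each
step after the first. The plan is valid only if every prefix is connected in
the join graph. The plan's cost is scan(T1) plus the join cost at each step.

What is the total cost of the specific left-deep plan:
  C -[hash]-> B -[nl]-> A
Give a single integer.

509300

step 1: scan C: cost=150, card=150
step 2: join B via hash
    card(P join B) = 150*500/(30) = 2500
    cost = 150 + 2*500*9 + 150 = 9300
step 3: join A via nl
    card(P join A) = 2500*200/(4) = 125000
    cost = 9300 + 2500*200 = 509300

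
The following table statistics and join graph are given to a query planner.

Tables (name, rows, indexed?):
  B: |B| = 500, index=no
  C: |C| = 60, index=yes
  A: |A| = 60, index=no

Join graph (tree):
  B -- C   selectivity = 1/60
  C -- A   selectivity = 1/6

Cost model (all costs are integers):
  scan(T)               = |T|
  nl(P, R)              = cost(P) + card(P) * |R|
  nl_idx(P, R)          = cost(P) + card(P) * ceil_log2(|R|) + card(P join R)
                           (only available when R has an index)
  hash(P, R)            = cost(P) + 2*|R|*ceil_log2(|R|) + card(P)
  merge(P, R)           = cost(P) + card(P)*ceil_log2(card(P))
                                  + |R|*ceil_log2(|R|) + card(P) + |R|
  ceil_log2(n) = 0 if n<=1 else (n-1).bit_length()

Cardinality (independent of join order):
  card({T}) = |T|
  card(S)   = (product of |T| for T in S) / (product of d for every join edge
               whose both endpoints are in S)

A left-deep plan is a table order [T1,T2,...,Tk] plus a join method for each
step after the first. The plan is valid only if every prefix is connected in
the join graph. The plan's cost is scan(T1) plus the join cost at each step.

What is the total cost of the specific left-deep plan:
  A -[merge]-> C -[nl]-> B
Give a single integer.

300900

step 1: scan A: cost=60, card=60
step 2: join C via merge
    card(P join C) = 60*60/(6) = 600
    cost = 60 + 60*6 + 60*6 + 60 + 60 = 900
step 3: join B via nl
    card(P join B) = 600*500/(60) = 5000
    cost = 900 + 600*500 = 300900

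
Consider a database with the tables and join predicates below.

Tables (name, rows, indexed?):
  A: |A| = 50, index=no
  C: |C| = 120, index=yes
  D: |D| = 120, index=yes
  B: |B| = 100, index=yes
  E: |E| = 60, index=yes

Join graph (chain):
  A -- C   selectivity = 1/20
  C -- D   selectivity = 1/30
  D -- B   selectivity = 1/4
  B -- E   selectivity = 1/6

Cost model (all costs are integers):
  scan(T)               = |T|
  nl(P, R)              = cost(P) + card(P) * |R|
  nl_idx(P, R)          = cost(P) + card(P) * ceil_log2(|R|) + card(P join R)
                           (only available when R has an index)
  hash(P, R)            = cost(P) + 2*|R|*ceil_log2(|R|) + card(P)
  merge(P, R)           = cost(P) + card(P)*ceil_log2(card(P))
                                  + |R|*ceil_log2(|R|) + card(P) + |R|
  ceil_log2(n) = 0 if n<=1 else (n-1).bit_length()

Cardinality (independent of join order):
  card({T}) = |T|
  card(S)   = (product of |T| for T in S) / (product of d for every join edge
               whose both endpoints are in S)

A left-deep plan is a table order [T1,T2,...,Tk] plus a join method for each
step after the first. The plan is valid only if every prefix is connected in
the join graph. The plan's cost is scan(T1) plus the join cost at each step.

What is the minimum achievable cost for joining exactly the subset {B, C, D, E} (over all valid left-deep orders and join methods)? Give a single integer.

16040

Selinger DP over subsets of {B,C,D,E}:
  {C}: scan cost=120, card=120
  {D}: scan cost=120, card=120
  {B}: scan cost=100, card=100
  {E}: scan cost=60, card=60
  {CD}: card=480; try (D,nl_idx)→1440, (C,nl_idx)→1440, (D,hash)→1920, (C,hash)→1920, (D,merge)→2040, (C,merge)→2040 …(+2); best=1440 via (D,nl_idx)
  {BD}: card=3000; try (B,hash)→1640, (D,merge)→1860, (D,hash)→1880, (B,merge)→1880, (D,nl_idx)→3800, (B,nl_idx)→3960 …(+2); best=1640 via (B,hash)
  {BE}: card=1000; try (E,hash)→920, (B,merge)→1280, (E,merge)→1320, (B,nl_idx)→1480, (B,hash)→1520, (E,nl_idx)→1700 …(+2); best=920 via (E,hash)
  {BCD}: card=12000; try (B,hash)→3320, (C,hash)→6320, (B,merge)→7040, (B,nl_idx)→16800, (C,nl_idx)→34640, (C,merge)→41600 …(+2); best=3320 via (B,hash)
  {BDE}: card=30000; try (D,hash)→3600, (E,hash)→5360, (D,merge)→12880, (D,nl_idx)→37920, (E,merge)→41060, (E,nl_idx)→49640 …(+2); best=3600 via (D,hash)
  {BCDE}: card=120000; try (E,hash)→16040, (C,hash)→35280, (E,merge)→183740, (E,nl_idx)→195320, (C,nl_idx)→333600, (C,merge)→484560 …(+2); best=16040 via (E,hash)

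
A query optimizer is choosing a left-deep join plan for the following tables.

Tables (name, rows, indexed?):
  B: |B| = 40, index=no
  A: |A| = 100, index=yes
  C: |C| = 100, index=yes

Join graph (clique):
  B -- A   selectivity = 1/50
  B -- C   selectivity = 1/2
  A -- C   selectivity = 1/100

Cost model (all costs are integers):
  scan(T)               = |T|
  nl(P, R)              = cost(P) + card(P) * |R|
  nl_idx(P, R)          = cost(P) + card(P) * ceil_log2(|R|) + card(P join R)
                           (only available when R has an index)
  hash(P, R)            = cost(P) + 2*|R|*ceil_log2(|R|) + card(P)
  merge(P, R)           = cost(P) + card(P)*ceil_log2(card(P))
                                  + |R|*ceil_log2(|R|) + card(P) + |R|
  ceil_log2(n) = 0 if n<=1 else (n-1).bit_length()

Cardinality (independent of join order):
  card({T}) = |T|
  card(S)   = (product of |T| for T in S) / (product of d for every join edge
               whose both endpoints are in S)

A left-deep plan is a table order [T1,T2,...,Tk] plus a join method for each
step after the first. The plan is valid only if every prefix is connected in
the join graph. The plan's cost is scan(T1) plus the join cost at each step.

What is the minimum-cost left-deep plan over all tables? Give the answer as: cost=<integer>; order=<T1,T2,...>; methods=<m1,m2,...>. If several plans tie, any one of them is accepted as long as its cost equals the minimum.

Selinger DP (subsets sized 1..n):
  {B}: scan cost=40, card=40
  {A}: scan cost=100, card=100
  {C}: scan cost=100, card=100
  {AB}: card=80; try (A,nl_idx)→400, (B,hash)→680, (A,merge)→1120, (B,merge)→1180, (A,hash)→1480, (A,nl)→4040 …(+1); best=400 via (A,nl_idx)
  {BC}: card=2000; try (B,hash)→680, (C,merge)→1120, (B,merge)→1180, (C,hash)→1480, (C,nl_idx)→2320, (C,nl)→4040 …(+1); best=680 via (B,hash)
  {AC}: card=100; try (C,nl_idx)→900, (A,nl_idx)→900, (C,hash)→1600, (A,hash)→1600, (C,merge)→1700, (A,merge)→1700 …(+2); best=900 via (C,nl_idx)
  {ABC}: card=40; try (C,nl_idx)→1000, (B,hash)→1480, (C,merge)→1840, (C,hash)→1880, (B,merge)→1980, (A,hash)→4080 …(+5); best=1000 via (C,nl_idx)

cost=1000; order=B,A,C; methods=nl_idx,nl_idx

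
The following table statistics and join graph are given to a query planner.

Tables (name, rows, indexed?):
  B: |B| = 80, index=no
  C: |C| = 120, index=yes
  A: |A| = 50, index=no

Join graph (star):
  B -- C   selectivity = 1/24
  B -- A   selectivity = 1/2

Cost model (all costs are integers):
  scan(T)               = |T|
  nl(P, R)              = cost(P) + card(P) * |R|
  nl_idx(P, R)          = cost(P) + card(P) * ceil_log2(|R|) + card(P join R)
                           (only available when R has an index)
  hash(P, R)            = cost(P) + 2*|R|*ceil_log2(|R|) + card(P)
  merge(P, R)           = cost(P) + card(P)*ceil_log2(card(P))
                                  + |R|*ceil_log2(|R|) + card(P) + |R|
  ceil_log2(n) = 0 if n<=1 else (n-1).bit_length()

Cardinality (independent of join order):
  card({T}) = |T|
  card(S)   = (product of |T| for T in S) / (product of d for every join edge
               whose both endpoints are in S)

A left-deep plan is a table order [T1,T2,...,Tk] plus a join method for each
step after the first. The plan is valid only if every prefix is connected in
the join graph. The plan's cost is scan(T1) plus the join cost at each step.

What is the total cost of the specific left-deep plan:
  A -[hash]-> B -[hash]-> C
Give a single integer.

4900

step 1: scan A: cost=50, card=50
step 2: join B via hash
    card(P join B) = 50*80/(2) = 2000
    cost = 50 + 2*80*7 + 50 = 1220
step 3: join C via hash
    card(P join C) = 2000*120/(24) = 10000
    cost = 1220 + 2*120*7 + 2000 = 4900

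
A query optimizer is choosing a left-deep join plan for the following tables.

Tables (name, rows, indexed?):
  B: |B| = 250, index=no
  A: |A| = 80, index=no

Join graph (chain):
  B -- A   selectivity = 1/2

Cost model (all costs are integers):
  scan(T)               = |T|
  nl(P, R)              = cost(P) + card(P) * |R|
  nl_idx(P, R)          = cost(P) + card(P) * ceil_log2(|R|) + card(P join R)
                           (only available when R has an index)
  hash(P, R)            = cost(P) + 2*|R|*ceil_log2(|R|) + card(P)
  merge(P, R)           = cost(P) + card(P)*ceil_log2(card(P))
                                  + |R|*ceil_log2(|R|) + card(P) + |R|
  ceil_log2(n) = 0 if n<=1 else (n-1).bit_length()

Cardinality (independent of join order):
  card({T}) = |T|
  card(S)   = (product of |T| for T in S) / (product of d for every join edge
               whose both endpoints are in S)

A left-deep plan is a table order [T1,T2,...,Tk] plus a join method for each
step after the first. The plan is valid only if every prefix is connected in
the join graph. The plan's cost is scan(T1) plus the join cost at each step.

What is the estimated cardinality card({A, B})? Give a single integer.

10000

Tables in S: A(80), B(250)
Edges inside S: B-A(d=2)
numerator = 80 * 250 = 20000
denominator = 2 = 2
card(S) = 20000 / 2 = 10000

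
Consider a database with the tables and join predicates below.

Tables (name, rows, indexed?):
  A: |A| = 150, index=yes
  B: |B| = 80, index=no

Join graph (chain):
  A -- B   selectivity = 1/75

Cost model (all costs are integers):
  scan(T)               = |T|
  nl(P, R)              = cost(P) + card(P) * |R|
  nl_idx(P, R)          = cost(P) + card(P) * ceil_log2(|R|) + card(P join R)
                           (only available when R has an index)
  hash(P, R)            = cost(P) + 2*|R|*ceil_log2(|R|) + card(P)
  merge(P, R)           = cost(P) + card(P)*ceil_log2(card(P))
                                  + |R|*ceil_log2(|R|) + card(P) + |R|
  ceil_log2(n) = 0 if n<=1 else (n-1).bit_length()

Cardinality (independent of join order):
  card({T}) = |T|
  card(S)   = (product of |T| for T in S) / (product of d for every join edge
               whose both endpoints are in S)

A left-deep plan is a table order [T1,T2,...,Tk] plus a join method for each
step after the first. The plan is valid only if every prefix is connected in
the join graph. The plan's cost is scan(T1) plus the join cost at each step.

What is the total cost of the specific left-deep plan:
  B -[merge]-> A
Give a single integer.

step 1: scan B: cost=80, card=80
step 2: join A via merge
    card(P join A) = 80*150/(75) = 160
    cost = 80 + 80*7 + 150*8 + 80 + 150 = 2070

2070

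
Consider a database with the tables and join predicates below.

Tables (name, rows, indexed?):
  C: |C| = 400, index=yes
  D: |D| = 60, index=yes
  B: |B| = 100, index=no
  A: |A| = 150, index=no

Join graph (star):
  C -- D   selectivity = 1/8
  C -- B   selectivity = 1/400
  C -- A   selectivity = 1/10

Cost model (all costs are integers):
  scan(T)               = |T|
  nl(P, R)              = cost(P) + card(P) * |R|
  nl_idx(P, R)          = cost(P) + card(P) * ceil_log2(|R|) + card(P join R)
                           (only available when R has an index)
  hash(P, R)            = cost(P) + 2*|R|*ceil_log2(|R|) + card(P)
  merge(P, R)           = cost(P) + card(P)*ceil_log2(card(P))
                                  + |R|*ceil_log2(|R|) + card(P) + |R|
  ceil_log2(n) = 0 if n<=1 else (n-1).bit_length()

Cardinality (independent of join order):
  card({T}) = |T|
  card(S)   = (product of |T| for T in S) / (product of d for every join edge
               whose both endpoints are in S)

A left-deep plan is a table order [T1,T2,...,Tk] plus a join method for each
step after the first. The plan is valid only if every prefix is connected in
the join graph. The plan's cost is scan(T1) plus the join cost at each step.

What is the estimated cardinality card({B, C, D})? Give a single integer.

Tables in S: B(100), C(400), D(60)
Edges inside S: C-D(d=8), C-B(d=400)
numerator = 100 * 400 * 60 = 2400000
denominator = 8 * 400 = 3200
card(S) = 2400000 / 3200 = 750

750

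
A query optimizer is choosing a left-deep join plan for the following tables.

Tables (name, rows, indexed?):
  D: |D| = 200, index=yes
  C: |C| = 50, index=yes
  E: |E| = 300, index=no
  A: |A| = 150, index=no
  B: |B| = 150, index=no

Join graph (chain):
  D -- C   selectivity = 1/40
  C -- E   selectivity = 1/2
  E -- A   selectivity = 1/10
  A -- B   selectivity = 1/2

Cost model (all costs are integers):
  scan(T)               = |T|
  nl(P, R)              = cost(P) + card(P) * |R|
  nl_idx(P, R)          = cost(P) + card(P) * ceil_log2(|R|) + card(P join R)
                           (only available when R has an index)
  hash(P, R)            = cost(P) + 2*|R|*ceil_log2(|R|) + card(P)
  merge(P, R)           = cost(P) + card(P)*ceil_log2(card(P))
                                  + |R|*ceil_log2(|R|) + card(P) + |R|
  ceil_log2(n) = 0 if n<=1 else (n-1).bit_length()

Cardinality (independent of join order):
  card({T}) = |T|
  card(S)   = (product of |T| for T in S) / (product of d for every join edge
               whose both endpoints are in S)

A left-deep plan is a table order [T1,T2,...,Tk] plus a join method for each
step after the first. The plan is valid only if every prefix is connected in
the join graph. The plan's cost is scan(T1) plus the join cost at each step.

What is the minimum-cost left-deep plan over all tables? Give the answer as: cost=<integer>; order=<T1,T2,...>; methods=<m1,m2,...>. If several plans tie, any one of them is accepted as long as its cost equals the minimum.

cost=610750; order=C,D,E,A,B; methods=nl_idx,merge,hash,hash

Selinger DP (subsets sized 1..n):
  {D}: scan cost=200, card=200
  {C}: scan cost=50, card=50
  {E}: scan cost=300, card=300
  {A}: scan cost=150, card=150
  {B}: scan cost=150, card=150
  {CD}: card=250; try (D,nl_idx)→700, (C,hash)→1000, (C,nl_idx)→1650, (D,merge)→2200, (C,merge)→2350, (D,hash)→3300 …(+2); best=700 via (D,nl_idx)
  {CE}: card=7500; try (C,hash)→1200, (E,merge)→3400, (C,merge)→3650, (E,hash)→5500, (C,nl_idx)→9600, (E,nl)→15050 …(+1); best=1200 via (C,hash)
  {AE}: card=4500; try (A,hash)→3000, (E,merge)→4500, (A,merge)→4650, (E,hash)→5700, (E,nl)→45150, (A,nl)→45300; best=3000 via (A,hash)
  {AB}: card=11250; try (B,hash)→2700, (A,hash)→2700, (B,merge)→2850, (A,merge)→2850, (B,nl)→22650, (A,nl)→22650; best=2700 via (B,hash)
  {CDE}: card=37500; try (E,merge)→5950, (E,hash)→6350, (D,hash)→11900, (E,nl)→75700, (D,nl_idx)→98700, (D,merge)→108000 …(+1); best=5950 via (E,merge)
  {ACE}: card=112500; try (C,hash)→8100, (A,hash)→11100, (C,merge)→66350, (A,merge)→107550, (C,nl_idx)→142500, (C,nl)→228000 …(+1); best=8100 via (C,hash)
  {ABE}: card=337500; try (B,hash)→9900, (E,hash)→19350, (B,merge)→67350, (E,merge)→174450, (B,nl)→678000, (E,nl)→3377700; best=9900 via (B,hash)
  {ACDE}: card=562500; try (A,hash)→45850, (D,hash)→123800, (A,merge)→644800, (D,nl_idx)→1470600, (D,merge)→2034900, (A,nl)→5630950 …(+1); best=45850 via (A,hash)
  {ABCE}: card=8437500; try (B,hash)→123000, (C,hash)→348000, (B,merge)→2034450, (C,merge)→6760250, (C,nl_idx)→10472400, (B,nl)→16883100 …(+1); best=123000 via (B,hash)
  {ABCDE}: card=42187500; try (B,hash)→610750, (D,hash)→8563700, (B,merge)→11859700, (B,nl)→84420850, (D,nl_idx)→109810500, (D,merge)→211062300 …(+1); best=610750 via (B,hash)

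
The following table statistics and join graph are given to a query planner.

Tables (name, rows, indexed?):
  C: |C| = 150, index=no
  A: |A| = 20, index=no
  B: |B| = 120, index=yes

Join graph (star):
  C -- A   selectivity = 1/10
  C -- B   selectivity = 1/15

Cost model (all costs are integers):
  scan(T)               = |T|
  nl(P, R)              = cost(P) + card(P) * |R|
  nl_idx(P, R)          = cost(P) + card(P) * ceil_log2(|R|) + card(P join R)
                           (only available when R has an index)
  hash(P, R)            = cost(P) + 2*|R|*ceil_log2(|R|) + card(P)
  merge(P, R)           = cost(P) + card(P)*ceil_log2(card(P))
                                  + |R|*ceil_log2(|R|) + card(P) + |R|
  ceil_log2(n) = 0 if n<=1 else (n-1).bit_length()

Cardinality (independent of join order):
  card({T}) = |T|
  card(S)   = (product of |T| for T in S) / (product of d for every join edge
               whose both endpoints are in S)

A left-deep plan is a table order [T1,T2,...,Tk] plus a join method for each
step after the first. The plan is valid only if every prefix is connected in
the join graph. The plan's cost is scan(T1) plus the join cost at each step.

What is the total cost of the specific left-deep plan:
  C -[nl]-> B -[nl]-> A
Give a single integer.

42150

step 1: scan C: cost=150, card=150
step 2: join B via nl
    card(P join B) = 150*120/(15) = 1200
    cost = 150 + 150*120 = 18150
step 3: join A via nl
    card(P join A) = 1200*20/(10) = 2400
    cost = 18150 + 1200*20 = 42150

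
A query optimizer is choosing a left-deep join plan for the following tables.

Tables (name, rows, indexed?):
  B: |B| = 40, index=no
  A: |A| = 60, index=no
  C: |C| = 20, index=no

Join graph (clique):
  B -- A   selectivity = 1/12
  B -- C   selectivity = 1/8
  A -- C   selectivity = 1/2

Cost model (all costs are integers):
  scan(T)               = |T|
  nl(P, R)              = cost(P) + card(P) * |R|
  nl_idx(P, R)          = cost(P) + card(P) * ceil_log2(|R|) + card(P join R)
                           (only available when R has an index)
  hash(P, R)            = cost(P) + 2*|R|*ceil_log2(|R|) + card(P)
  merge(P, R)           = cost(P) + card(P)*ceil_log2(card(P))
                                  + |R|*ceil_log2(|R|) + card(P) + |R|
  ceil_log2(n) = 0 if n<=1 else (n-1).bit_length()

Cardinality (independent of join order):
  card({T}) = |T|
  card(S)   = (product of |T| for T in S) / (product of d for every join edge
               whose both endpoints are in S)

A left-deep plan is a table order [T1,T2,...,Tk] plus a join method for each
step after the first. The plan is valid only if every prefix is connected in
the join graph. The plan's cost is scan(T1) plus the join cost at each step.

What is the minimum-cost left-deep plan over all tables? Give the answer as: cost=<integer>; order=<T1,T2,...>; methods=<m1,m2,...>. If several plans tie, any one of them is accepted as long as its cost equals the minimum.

Selinger DP (subsets sized 1..n):
  {B}: scan cost=40, card=40
  {A}: scan cost=60, card=60
  {C}: scan cost=20, card=20
  {AB}: card=200; try (B,hash)→600, (A,merge)→740, (B,merge)→760, (A,hash)→800, (A,nl)→2440, (B,nl)→2460; best=600 via (B,hash)
  {BC}: card=100; try (C,hash)→280, (B,merge)→420, (C,merge)→440, (B,hash)→520, (B,nl)→820, (C,nl)→840; best=280 via (C,hash)
  {AC}: card=600; try (C,hash)→320, (A,merge)→560, (C,merge)→600, (A,hash)→760, (A,nl)→1220, (C,nl)→1260; best=320 via (C,hash)
  {ABC}: card=250; try (C,hash)→1000, (A,hash)→1100, (B,hash)→1400, (A,merge)→1500, (C,merge)→2520, (C,nl)→4600 …(+3); best=1000 via (C,hash)

cost=1000; order=A,B,C; methods=hash,hash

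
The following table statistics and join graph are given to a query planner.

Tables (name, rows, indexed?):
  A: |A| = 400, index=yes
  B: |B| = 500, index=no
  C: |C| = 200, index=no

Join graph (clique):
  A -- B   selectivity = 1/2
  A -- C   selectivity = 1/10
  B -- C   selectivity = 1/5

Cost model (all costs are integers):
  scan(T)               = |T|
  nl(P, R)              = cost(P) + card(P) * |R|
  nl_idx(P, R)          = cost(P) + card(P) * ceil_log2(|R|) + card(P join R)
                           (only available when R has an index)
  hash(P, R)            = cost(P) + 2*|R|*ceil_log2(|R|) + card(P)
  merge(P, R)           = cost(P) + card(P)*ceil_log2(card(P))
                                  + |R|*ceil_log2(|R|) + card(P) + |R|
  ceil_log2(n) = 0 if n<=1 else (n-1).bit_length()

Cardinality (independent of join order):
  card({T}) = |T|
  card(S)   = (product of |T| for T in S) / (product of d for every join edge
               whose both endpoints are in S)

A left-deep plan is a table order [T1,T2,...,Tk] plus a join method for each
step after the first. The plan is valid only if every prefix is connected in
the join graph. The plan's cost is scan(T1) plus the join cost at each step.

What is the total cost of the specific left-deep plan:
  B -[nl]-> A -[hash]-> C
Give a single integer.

step 1: scan B: cost=500, card=500
step 2: join A via nl
    card(P join A) = 500*400/(2) = 100000
    cost = 500 + 500*400 = 200500
step 3: join C via hash
    card(P join C) = 100000*200/(10*5) = 400000
    cost = 200500 + 2*200*8 + 100000 = 303700

303700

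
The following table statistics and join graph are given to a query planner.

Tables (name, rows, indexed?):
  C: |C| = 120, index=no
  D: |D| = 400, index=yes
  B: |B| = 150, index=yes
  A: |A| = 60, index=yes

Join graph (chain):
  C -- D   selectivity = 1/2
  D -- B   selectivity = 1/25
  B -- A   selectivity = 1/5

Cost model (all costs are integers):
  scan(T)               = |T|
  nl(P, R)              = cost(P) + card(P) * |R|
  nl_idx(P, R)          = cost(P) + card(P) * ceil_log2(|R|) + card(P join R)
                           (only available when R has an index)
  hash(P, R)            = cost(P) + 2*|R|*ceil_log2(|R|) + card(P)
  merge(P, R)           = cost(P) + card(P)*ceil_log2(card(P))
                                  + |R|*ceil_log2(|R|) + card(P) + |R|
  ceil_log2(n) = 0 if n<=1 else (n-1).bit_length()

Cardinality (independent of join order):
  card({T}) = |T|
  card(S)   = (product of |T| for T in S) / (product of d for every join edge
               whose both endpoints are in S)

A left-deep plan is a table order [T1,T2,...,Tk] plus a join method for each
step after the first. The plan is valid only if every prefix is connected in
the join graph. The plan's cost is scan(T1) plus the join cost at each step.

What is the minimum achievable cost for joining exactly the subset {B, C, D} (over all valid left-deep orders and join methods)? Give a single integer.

7280

Selinger DP over subsets of {B,C,D}:
  {C}: scan cost=120, card=120
  {D}: scan cost=400, card=400
  {B}: scan cost=150, card=150
  {CD}: card=24000; try (C,hash)→2480, (D,merge)→5080, (C,merge)→5360, (D,hash)→7440, (D,nl_idx)→25200, (D,nl)→48120 …(+1); best=2480 via (C,hash)
  {BD}: card=2400; try (B,hash)→3200, (D,nl_idx)→3900, (D,merge)→5500, (B,merge)→5750, (B,nl_idx)→6000, (D,hash)→7500 …(+2); best=3200 via (B,hash)
  {BCD}: card=144000; try (C,hash)→7280, (B,hash)→28880, (C,merge)→35360, (C,nl)→291200, (B,nl_idx)→338480, (B,merge)→387830 …(+1); best=7280 via (C,hash)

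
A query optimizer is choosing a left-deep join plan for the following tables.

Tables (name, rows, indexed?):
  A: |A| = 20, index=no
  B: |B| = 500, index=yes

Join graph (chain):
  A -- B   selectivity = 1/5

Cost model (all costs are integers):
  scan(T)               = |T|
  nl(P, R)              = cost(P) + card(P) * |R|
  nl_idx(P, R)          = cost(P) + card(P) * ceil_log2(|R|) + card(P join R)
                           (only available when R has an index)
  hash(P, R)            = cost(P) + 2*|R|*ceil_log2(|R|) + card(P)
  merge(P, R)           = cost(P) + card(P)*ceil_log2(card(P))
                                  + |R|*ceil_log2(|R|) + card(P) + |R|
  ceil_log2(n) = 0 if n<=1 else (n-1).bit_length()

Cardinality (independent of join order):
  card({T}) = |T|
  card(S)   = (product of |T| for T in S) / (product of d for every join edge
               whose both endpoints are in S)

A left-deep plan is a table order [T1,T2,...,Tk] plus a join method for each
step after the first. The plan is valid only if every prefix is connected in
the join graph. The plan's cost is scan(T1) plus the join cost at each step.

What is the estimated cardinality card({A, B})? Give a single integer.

Tables in S: A(20), B(500)
Edges inside S: A-B(d=5)
numerator = 20 * 500 = 10000
denominator = 5 = 5
card(S) = 10000 / 5 = 2000

2000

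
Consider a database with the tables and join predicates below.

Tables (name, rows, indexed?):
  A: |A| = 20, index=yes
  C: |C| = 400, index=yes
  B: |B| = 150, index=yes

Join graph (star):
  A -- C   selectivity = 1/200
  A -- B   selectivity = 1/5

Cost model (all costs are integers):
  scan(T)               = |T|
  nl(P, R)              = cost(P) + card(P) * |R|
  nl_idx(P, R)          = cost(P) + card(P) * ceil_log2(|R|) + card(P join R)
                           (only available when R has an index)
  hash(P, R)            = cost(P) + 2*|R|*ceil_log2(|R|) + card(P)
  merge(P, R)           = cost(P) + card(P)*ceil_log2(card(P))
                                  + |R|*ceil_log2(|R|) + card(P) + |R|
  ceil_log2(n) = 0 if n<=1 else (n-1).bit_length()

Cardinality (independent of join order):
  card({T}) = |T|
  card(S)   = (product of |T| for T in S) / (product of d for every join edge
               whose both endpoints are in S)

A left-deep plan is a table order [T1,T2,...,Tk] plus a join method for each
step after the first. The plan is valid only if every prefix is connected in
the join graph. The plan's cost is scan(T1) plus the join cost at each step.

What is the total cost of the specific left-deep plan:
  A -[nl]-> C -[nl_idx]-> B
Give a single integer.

9540

step 1: scan A: cost=20, card=20
step 2: join C via nl
    card(P join C) = 20*400/(200) = 40
    cost = 20 + 20*400 = 8020
step 3: join B via nl_idx
    card(P join B) = 40*150/(5) = 1200
    cost = 8020 + 40*8 + 1200 = 9540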